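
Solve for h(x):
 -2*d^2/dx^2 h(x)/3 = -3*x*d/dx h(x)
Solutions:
 h(x) = C1 + C2*erfi(3*x/2)


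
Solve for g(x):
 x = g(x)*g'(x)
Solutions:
 g(x) = -sqrt(C1 + x^2)
 g(x) = sqrt(C1 + x^2)


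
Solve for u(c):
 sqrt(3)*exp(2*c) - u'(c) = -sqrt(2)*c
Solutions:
 u(c) = C1 + sqrt(2)*c^2/2 + sqrt(3)*exp(2*c)/2


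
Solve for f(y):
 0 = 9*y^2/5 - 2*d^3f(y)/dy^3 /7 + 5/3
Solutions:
 f(y) = C1 + C2*y + C3*y^2 + 21*y^5/200 + 35*y^3/36


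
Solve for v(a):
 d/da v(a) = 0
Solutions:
 v(a) = C1


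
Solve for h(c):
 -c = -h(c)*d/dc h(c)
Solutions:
 h(c) = -sqrt(C1 + c^2)
 h(c) = sqrt(C1 + c^2)


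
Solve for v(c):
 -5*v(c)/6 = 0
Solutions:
 v(c) = 0


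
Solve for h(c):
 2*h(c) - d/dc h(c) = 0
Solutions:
 h(c) = C1*exp(2*c)


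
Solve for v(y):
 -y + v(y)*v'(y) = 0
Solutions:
 v(y) = -sqrt(C1 + y^2)
 v(y) = sqrt(C1 + y^2)


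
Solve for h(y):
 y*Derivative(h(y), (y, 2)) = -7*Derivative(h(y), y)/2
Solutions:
 h(y) = C1 + C2/y^(5/2)


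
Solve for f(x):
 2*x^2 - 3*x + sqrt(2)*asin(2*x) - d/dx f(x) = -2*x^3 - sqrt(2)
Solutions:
 f(x) = C1 + x^4/2 + 2*x^3/3 - 3*x^2/2 + sqrt(2)*x + sqrt(2)*(x*asin(2*x) + sqrt(1 - 4*x^2)/2)


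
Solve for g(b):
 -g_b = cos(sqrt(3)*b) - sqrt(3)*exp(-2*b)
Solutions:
 g(b) = C1 - sqrt(3)*sin(sqrt(3)*b)/3 - sqrt(3)*exp(-2*b)/2


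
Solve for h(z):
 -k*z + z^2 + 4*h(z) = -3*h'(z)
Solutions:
 h(z) = C1*exp(-4*z/3) + k*z/4 - 3*k/16 - z^2/4 + 3*z/8 - 9/32


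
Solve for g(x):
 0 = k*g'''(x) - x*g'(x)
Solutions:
 g(x) = C1 + Integral(C2*airyai(x*(1/k)^(1/3)) + C3*airybi(x*(1/k)^(1/3)), x)


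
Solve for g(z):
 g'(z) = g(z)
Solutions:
 g(z) = C1*exp(z)


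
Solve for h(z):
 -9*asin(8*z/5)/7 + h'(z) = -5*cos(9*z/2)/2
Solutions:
 h(z) = C1 + 9*z*asin(8*z/5)/7 + 9*sqrt(25 - 64*z^2)/56 - 5*sin(9*z/2)/9


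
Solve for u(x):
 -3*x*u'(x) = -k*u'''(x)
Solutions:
 u(x) = C1 + Integral(C2*airyai(3^(1/3)*x*(1/k)^(1/3)) + C3*airybi(3^(1/3)*x*(1/k)^(1/3)), x)


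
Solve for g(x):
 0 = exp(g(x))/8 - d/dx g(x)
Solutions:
 g(x) = log(-1/(C1 + x)) + 3*log(2)


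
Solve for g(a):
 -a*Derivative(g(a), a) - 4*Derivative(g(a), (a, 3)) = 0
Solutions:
 g(a) = C1 + Integral(C2*airyai(-2^(1/3)*a/2) + C3*airybi(-2^(1/3)*a/2), a)


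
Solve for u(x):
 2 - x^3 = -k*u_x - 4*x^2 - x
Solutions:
 u(x) = C1 + x^4/(4*k) - 4*x^3/(3*k) - x^2/(2*k) - 2*x/k


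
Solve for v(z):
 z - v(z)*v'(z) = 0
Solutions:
 v(z) = -sqrt(C1 + z^2)
 v(z) = sqrt(C1 + z^2)


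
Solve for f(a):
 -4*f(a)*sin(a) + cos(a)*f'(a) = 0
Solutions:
 f(a) = C1/cos(a)^4


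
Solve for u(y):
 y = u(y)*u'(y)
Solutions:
 u(y) = -sqrt(C1 + y^2)
 u(y) = sqrt(C1 + y^2)


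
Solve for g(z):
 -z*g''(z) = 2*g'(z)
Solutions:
 g(z) = C1 + C2/z


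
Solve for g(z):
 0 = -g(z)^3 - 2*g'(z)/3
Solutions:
 g(z) = -sqrt(-1/(C1 - 3*z))
 g(z) = sqrt(-1/(C1 - 3*z))


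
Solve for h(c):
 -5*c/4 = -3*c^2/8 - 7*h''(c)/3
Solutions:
 h(c) = C1 + C2*c - 3*c^4/224 + 5*c^3/56


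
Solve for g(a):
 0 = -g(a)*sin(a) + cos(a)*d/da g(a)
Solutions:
 g(a) = C1/cos(a)


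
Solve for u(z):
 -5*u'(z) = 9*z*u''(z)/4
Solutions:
 u(z) = C1 + C2/z^(11/9)


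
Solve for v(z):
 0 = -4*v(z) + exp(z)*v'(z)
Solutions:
 v(z) = C1*exp(-4*exp(-z))


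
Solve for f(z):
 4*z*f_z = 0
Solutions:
 f(z) = C1


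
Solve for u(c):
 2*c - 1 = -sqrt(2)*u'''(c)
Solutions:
 u(c) = C1 + C2*c + C3*c^2 - sqrt(2)*c^4/24 + sqrt(2)*c^3/12


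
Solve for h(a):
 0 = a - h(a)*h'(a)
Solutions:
 h(a) = -sqrt(C1 + a^2)
 h(a) = sqrt(C1 + a^2)


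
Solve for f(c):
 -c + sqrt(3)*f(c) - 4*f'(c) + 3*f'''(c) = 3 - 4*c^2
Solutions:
 f(c) = C1*exp(sqrt(3)*c/3) + C2*exp(c*(-sqrt(3) + sqrt(39))/6) + C3*exp(-c*(sqrt(3) + sqrt(39))/6) - 4*sqrt(3)*c^2/3 - 32*c/3 + sqrt(3)*c/3 - 119*sqrt(3)/9 + 4/3


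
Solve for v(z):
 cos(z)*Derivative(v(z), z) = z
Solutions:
 v(z) = C1 + Integral(z/cos(z), z)


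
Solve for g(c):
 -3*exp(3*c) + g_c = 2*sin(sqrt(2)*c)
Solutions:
 g(c) = C1 + exp(3*c) - sqrt(2)*cos(sqrt(2)*c)


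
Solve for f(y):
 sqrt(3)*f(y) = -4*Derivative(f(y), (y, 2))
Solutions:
 f(y) = C1*sin(3^(1/4)*y/2) + C2*cos(3^(1/4)*y/2)


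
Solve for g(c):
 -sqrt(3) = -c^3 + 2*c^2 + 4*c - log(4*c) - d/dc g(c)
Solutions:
 g(c) = C1 - c^4/4 + 2*c^3/3 + 2*c^2 - c*log(c) - c*log(4) + c + sqrt(3)*c


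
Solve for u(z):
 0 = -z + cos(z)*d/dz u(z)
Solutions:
 u(z) = C1 + Integral(z/cos(z), z)


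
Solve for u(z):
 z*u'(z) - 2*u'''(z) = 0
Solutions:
 u(z) = C1 + Integral(C2*airyai(2^(2/3)*z/2) + C3*airybi(2^(2/3)*z/2), z)


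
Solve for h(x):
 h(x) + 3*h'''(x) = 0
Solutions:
 h(x) = C3*exp(-3^(2/3)*x/3) + (C1*sin(3^(1/6)*x/2) + C2*cos(3^(1/6)*x/2))*exp(3^(2/3)*x/6)


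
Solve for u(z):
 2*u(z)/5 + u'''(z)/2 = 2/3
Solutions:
 u(z) = C3*exp(-10^(2/3)*z/5) + (C1*sin(10^(2/3)*sqrt(3)*z/10) + C2*cos(10^(2/3)*sqrt(3)*z/10))*exp(10^(2/3)*z/10) + 5/3


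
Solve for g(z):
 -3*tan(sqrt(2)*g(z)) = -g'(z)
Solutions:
 g(z) = sqrt(2)*(pi - asin(C1*exp(3*sqrt(2)*z)))/2
 g(z) = sqrt(2)*asin(C1*exp(3*sqrt(2)*z))/2


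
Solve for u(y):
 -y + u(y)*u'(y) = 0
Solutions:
 u(y) = -sqrt(C1 + y^2)
 u(y) = sqrt(C1 + y^2)


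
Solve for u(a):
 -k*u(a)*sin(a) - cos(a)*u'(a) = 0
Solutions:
 u(a) = C1*exp(k*log(cos(a)))


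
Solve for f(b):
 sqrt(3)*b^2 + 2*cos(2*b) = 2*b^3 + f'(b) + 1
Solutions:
 f(b) = C1 - b^4/2 + sqrt(3)*b^3/3 - b + sin(2*b)


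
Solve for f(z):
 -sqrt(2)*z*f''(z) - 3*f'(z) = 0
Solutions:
 f(z) = C1 + C2*z^(1 - 3*sqrt(2)/2)


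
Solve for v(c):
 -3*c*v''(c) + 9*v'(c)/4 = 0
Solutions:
 v(c) = C1 + C2*c^(7/4)


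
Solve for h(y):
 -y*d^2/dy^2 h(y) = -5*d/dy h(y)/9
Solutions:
 h(y) = C1 + C2*y^(14/9)


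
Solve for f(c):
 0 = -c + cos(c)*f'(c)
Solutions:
 f(c) = C1 + Integral(c/cos(c), c)


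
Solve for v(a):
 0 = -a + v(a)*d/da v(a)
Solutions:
 v(a) = -sqrt(C1 + a^2)
 v(a) = sqrt(C1 + a^2)


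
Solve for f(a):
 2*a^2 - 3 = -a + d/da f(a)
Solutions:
 f(a) = C1 + 2*a^3/3 + a^2/2 - 3*a


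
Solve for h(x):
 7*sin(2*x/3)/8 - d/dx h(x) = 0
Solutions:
 h(x) = C1 - 21*cos(2*x/3)/16


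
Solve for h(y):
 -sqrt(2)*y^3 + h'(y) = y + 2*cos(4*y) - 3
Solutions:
 h(y) = C1 + sqrt(2)*y^4/4 + y^2/2 - 3*y + sin(4*y)/2


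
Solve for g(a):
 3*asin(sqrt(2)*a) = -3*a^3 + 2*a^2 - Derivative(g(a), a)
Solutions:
 g(a) = C1 - 3*a^4/4 + 2*a^3/3 - 3*a*asin(sqrt(2)*a) - 3*sqrt(2)*sqrt(1 - 2*a^2)/2


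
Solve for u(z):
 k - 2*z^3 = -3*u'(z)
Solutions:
 u(z) = C1 - k*z/3 + z^4/6


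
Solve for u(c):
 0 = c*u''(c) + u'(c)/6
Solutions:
 u(c) = C1 + C2*c^(5/6)


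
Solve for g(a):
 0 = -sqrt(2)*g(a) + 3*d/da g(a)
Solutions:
 g(a) = C1*exp(sqrt(2)*a/3)


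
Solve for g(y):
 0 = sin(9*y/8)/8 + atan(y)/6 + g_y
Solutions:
 g(y) = C1 - y*atan(y)/6 + log(y^2 + 1)/12 + cos(9*y/8)/9


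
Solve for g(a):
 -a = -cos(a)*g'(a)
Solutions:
 g(a) = C1 + Integral(a/cos(a), a)


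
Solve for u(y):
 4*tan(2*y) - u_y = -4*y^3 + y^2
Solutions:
 u(y) = C1 + y^4 - y^3/3 - 2*log(cos(2*y))


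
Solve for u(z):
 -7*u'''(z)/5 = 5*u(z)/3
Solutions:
 u(z) = C3*exp(-105^(2/3)*z/21) + (C1*sin(3^(1/6)*35^(2/3)*z/14) + C2*cos(3^(1/6)*35^(2/3)*z/14))*exp(105^(2/3)*z/42)


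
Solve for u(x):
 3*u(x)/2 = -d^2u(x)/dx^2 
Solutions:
 u(x) = C1*sin(sqrt(6)*x/2) + C2*cos(sqrt(6)*x/2)


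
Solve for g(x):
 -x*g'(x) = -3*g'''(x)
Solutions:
 g(x) = C1 + Integral(C2*airyai(3^(2/3)*x/3) + C3*airybi(3^(2/3)*x/3), x)


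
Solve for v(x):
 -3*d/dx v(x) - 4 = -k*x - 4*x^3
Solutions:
 v(x) = C1 + k*x^2/6 + x^4/3 - 4*x/3


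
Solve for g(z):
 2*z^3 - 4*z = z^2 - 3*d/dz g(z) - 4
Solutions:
 g(z) = C1 - z^4/6 + z^3/9 + 2*z^2/3 - 4*z/3


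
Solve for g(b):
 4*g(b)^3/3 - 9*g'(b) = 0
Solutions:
 g(b) = -3*sqrt(6)*sqrt(-1/(C1 + 4*b))/2
 g(b) = 3*sqrt(6)*sqrt(-1/(C1 + 4*b))/2


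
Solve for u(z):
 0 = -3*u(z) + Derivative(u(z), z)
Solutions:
 u(z) = C1*exp(3*z)


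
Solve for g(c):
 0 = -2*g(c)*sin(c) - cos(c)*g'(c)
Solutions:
 g(c) = C1*cos(c)^2


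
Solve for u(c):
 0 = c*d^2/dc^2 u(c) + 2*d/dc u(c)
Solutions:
 u(c) = C1 + C2/c


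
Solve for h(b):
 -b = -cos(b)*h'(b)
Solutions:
 h(b) = C1 + Integral(b/cos(b), b)


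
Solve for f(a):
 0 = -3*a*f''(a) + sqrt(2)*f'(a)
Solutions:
 f(a) = C1 + C2*a^(sqrt(2)/3 + 1)


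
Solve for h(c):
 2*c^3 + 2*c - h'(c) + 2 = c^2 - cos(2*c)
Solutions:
 h(c) = C1 + c^4/2 - c^3/3 + c^2 + 2*c + sin(2*c)/2


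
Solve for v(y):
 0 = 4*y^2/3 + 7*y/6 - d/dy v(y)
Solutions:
 v(y) = C1 + 4*y^3/9 + 7*y^2/12


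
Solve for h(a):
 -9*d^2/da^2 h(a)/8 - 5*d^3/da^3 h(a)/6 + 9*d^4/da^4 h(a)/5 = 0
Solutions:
 h(a) = C1 + C2*a + C3*exp(a*(25 - sqrt(7915))/108) + C4*exp(a*(25 + sqrt(7915))/108)


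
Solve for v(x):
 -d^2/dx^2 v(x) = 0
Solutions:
 v(x) = C1 + C2*x


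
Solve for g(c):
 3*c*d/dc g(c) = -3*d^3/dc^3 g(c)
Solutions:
 g(c) = C1 + Integral(C2*airyai(-c) + C3*airybi(-c), c)


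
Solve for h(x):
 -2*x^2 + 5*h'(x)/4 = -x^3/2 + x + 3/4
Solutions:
 h(x) = C1 - x^4/10 + 8*x^3/15 + 2*x^2/5 + 3*x/5


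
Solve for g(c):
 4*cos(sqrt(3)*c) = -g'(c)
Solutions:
 g(c) = C1 - 4*sqrt(3)*sin(sqrt(3)*c)/3


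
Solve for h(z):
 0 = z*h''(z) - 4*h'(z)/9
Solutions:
 h(z) = C1 + C2*z^(13/9)


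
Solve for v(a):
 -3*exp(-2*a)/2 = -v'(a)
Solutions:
 v(a) = C1 - 3*exp(-2*a)/4


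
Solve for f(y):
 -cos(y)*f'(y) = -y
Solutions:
 f(y) = C1 + Integral(y/cos(y), y)


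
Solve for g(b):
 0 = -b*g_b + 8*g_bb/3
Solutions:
 g(b) = C1 + C2*erfi(sqrt(3)*b/4)


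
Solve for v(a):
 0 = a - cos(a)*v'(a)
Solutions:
 v(a) = C1 + Integral(a/cos(a), a)


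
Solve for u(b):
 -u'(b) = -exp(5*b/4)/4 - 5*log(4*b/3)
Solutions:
 u(b) = C1 + 5*b*log(b) + 5*b*(-log(3) - 1 + 2*log(2)) + exp(5*b/4)/5


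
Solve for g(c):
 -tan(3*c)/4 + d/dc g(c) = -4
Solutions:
 g(c) = C1 - 4*c - log(cos(3*c))/12


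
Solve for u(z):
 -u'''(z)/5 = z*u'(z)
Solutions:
 u(z) = C1 + Integral(C2*airyai(-5^(1/3)*z) + C3*airybi(-5^(1/3)*z), z)


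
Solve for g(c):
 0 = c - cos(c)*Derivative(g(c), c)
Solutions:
 g(c) = C1 + Integral(c/cos(c), c)


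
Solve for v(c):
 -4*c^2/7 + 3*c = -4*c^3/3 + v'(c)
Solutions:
 v(c) = C1 + c^4/3 - 4*c^3/21 + 3*c^2/2


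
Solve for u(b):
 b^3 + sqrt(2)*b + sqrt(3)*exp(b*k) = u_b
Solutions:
 u(b) = C1 + b^4/4 + sqrt(2)*b^2/2 + sqrt(3)*exp(b*k)/k


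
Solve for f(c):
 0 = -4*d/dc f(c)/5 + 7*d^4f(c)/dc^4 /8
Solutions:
 f(c) = C1 + C4*exp(2*70^(2/3)*c/35) + (C2*sin(sqrt(3)*70^(2/3)*c/35) + C3*cos(sqrt(3)*70^(2/3)*c/35))*exp(-70^(2/3)*c/35)


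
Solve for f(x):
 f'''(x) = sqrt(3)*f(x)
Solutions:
 f(x) = C3*exp(3^(1/6)*x) + (C1*sin(3^(2/3)*x/2) + C2*cos(3^(2/3)*x/2))*exp(-3^(1/6)*x/2)


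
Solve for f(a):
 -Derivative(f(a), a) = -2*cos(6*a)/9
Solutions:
 f(a) = C1 + sin(6*a)/27


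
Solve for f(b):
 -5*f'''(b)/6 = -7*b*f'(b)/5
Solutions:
 f(b) = C1 + Integral(C2*airyai(210^(1/3)*b/5) + C3*airybi(210^(1/3)*b/5), b)


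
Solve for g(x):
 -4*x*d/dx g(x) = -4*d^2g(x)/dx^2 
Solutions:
 g(x) = C1 + C2*erfi(sqrt(2)*x/2)


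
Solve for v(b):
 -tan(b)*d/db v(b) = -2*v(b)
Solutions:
 v(b) = C1*sin(b)^2


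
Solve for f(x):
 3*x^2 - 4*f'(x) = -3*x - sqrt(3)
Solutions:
 f(x) = C1 + x^3/4 + 3*x^2/8 + sqrt(3)*x/4


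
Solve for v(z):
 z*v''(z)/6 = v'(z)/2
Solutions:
 v(z) = C1 + C2*z^4


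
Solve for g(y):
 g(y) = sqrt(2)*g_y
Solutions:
 g(y) = C1*exp(sqrt(2)*y/2)


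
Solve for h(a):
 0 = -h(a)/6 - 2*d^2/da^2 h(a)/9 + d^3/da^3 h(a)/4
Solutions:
 h(a) = C1*exp(a*(-(81*sqrt(7585) + 7073)^(1/3) - 64/(81*sqrt(7585) + 7073)^(1/3) + 16)/54)*sin(sqrt(3)*a*(-(81*sqrt(7585) + 7073)^(1/3) + 64/(81*sqrt(7585) + 7073)^(1/3))/54) + C2*exp(a*(-(81*sqrt(7585) + 7073)^(1/3) - 64/(81*sqrt(7585) + 7073)^(1/3) + 16)/54)*cos(sqrt(3)*a*(-(81*sqrt(7585) + 7073)^(1/3) + 64/(81*sqrt(7585) + 7073)^(1/3))/54) + C3*exp(a*(64/(81*sqrt(7585) + 7073)^(1/3) + 8 + (81*sqrt(7585) + 7073)^(1/3))/27)


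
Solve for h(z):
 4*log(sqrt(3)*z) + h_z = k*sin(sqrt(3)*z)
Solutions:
 h(z) = C1 - sqrt(3)*k*cos(sqrt(3)*z)/3 - 4*z*log(z) - 2*z*log(3) + 4*z


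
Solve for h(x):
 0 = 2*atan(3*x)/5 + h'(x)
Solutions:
 h(x) = C1 - 2*x*atan(3*x)/5 + log(9*x^2 + 1)/15


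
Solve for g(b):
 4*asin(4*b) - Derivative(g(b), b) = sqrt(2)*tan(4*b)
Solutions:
 g(b) = C1 + 4*b*asin(4*b) + sqrt(1 - 16*b^2) + sqrt(2)*log(cos(4*b))/4


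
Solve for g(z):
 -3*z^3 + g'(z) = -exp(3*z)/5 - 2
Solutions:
 g(z) = C1 + 3*z^4/4 - 2*z - exp(3*z)/15


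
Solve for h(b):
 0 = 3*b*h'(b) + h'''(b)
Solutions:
 h(b) = C1 + Integral(C2*airyai(-3^(1/3)*b) + C3*airybi(-3^(1/3)*b), b)


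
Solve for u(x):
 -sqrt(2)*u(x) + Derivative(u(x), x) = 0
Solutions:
 u(x) = C1*exp(sqrt(2)*x)


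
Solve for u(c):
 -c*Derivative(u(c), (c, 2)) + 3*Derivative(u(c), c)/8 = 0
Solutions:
 u(c) = C1 + C2*c^(11/8)


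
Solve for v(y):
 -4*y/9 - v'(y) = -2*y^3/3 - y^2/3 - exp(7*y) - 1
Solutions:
 v(y) = C1 + y^4/6 + y^3/9 - 2*y^2/9 + y + exp(7*y)/7


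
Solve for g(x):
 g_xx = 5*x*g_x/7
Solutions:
 g(x) = C1 + C2*erfi(sqrt(70)*x/14)


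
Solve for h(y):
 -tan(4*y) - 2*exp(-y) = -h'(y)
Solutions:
 h(y) = C1 + log(tan(4*y)^2 + 1)/8 - 2*exp(-y)


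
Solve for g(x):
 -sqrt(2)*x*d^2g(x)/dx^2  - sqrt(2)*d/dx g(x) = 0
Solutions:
 g(x) = C1 + C2*log(x)


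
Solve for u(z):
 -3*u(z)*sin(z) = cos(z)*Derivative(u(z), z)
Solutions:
 u(z) = C1*cos(z)^3


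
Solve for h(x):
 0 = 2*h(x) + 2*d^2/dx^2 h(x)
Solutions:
 h(x) = C1*sin(x) + C2*cos(x)


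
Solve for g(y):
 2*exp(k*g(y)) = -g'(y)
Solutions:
 g(y) = Piecewise((log(1/(C1*k + 2*k*y))/k, Ne(k, 0)), (nan, True))
 g(y) = Piecewise((C1 - 2*y, Eq(k, 0)), (nan, True))


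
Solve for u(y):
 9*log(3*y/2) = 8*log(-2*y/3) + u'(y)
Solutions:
 u(y) = C1 + y*log(y) + y*(-17*log(2) - 1 + 17*log(3) - 8*I*pi)


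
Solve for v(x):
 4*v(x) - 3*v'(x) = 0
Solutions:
 v(x) = C1*exp(4*x/3)


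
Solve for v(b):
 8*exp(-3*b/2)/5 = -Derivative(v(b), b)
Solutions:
 v(b) = C1 + 16*exp(-3*b/2)/15


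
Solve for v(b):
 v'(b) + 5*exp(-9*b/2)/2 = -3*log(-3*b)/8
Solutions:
 v(b) = C1 - 3*b*log(-b)/8 + 3*b*(1 - log(3))/8 + 5*exp(-9*b/2)/9


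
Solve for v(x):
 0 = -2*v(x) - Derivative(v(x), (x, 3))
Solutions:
 v(x) = C3*exp(-2^(1/3)*x) + (C1*sin(2^(1/3)*sqrt(3)*x/2) + C2*cos(2^(1/3)*sqrt(3)*x/2))*exp(2^(1/3)*x/2)


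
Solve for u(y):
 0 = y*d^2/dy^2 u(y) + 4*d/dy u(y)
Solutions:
 u(y) = C1 + C2/y^3


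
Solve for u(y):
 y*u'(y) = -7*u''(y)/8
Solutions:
 u(y) = C1 + C2*erf(2*sqrt(7)*y/7)


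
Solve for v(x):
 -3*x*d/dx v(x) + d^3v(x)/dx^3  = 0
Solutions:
 v(x) = C1 + Integral(C2*airyai(3^(1/3)*x) + C3*airybi(3^(1/3)*x), x)


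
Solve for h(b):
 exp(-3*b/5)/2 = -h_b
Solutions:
 h(b) = C1 + 5*exp(-3*b/5)/6


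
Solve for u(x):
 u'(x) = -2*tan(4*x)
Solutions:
 u(x) = C1 + log(cos(4*x))/2


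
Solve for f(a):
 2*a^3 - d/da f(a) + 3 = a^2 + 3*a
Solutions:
 f(a) = C1 + a^4/2 - a^3/3 - 3*a^2/2 + 3*a


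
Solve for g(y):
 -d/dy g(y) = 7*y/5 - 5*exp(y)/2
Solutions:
 g(y) = C1 - 7*y^2/10 + 5*exp(y)/2


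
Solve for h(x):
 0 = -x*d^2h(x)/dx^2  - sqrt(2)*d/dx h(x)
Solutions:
 h(x) = C1 + C2*x^(1 - sqrt(2))


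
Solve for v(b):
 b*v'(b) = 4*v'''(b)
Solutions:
 v(b) = C1 + Integral(C2*airyai(2^(1/3)*b/2) + C3*airybi(2^(1/3)*b/2), b)


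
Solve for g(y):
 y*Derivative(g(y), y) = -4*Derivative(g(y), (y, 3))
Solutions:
 g(y) = C1 + Integral(C2*airyai(-2^(1/3)*y/2) + C3*airybi(-2^(1/3)*y/2), y)


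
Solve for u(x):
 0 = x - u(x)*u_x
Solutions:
 u(x) = -sqrt(C1 + x^2)
 u(x) = sqrt(C1 + x^2)


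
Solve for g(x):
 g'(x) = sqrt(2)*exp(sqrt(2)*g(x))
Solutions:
 g(x) = sqrt(2)*(2*log(-1/(C1 + sqrt(2)*x)) - log(2))/4


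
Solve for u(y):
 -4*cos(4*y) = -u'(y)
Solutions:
 u(y) = C1 + sin(4*y)


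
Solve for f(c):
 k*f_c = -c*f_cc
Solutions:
 f(c) = C1 + c^(1 - re(k))*(C2*sin(log(c)*Abs(im(k))) + C3*cos(log(c)*im(k)))


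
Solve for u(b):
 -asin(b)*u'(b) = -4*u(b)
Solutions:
 u(b) = C1*exp(4*Integral(1/asin(b), b))


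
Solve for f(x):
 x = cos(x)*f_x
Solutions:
 f(x) = C1 + Integral(x/cos(x), x)


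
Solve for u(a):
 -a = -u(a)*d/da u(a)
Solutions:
 u(a) = -sqrt(C1 + a^2)
 u(a) = sqrt(C1 + a^2)


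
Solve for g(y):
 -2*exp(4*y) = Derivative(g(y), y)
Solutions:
 g(y) = C1 - exp(4*y)/2


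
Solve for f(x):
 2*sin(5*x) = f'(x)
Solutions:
 f(x) = C1 - 2*cos(5*x)/5


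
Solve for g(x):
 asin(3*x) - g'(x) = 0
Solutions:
 g(x) = C1 + x*asin(3*x) + sqrt(1 - 9*x^2)/3


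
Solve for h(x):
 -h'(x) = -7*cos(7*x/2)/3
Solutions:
 h(x) = C1 + 2*sin(7*x/2)/3


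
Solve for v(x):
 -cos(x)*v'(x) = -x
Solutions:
 v(x) = C1 + Integral(x/cos(x), x)


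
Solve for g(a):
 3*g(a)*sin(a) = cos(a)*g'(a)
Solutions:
 g(a) = C1/cos(a)^3


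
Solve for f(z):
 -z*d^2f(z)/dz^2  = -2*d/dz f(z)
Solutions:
 f(z) = C1 + C2*z^3


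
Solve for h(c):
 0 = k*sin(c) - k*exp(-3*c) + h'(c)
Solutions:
 h(c) = C1 + k*cos(c) - k*exp(-3*c)/3


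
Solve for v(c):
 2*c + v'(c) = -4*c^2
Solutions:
 v(c) = C1 - 4*c^3/3 - c^2


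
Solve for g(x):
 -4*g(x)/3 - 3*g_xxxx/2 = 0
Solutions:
 g(x) = (C1*sin(2^(1/4)*sqrt(3)*x/3) + C2*cos(2^(1/4)*sqrt(3)*x/3))*exp(-2^(1/4)*sqrt(3)*x/3) + (C3*sin(2^(1/4)*sqrt(3)*x/3) + C4*cos(2^(1/4)*sqrt(3)*x/3))*exp(2^(1/4)*sqrt(3)*x/3)


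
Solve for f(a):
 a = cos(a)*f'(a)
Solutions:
 f(a) = C1 + Integral(a/cos(a), a)


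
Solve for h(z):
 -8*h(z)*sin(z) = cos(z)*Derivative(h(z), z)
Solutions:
 h(z) = C1*cos(z)^8


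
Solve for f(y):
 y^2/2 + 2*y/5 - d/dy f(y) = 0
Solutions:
 f(y) = C1 + y^3/6 + y^2/5


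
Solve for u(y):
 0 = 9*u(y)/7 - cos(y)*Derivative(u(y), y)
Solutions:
 u(y) = C1*(sin(y) + 1)^(9/14)/(sin(y) - 1)^(9/14)


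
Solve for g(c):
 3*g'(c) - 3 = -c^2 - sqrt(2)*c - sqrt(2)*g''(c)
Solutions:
 g(c) = C1 + C2*exp(-3*sqrt(2)*c/2) - c^3/9 - sqrt(2)*c^2/18 + 29*c/27


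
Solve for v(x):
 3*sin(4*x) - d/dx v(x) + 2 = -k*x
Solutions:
 v(x) = C1 + k*x^2/2 + 2*x - 3*cos(4*x)/4


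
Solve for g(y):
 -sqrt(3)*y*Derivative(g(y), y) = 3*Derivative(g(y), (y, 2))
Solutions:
 g(y) = C1 + C2*erf(sqrt(2)*3^(3/4)*y/6)


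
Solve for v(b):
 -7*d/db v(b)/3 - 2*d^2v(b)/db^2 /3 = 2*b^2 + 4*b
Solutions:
 v(b) = C1 + C2*exp(-7*b/2) - 2*b^3/7 - 30*b^2/49 + 120*b/343


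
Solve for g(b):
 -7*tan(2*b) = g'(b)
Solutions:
 g(b) = C1 + 7*log(cos(2*b))/2


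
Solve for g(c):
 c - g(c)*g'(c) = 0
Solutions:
 g(c) = -sqrt(C1 + c^2)
 g(c) = sqrt(C1 + c^2)


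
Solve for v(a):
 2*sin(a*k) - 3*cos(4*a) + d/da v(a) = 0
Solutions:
 v(a) = C1 + 3*sin(4*a)/4 + 2*cos(a*k)/k


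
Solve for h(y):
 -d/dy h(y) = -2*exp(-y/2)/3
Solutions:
 h(y) = C1 - 4*exp(-y/2)/3


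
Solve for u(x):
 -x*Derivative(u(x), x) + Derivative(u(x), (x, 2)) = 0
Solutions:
 u(x) = C1 + C2*erfi(sqrt(2)*x/2)


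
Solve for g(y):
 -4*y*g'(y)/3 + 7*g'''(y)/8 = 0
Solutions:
 g(y) = C1 + Integral(C2*airyai(2*42^(2/3)*y/21) + C3*airybi(2*42^(2/3)*y/21), y)


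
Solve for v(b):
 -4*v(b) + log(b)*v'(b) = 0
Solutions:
 v(b) = C1*exp(4*li(b))


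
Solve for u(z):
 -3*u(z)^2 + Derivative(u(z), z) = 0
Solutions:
 u(z) = -1/(C1 + 3*z)


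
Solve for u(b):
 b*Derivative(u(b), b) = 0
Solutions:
 u(b) = C1


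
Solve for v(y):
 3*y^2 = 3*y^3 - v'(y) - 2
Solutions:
 v(y) = C1 + 3*y^4/4 - y^3 - 2*y


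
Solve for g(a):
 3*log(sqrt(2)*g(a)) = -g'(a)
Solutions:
 2*Integral(1/(2*log(_y) + log(2)), (_y, g(a)))/3 = C1 - a


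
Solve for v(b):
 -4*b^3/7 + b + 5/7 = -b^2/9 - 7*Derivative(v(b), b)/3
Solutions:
 v(b) = C1 + 3*b^4/49 - b^3/63 - 3*b^2/14 - 15*b/49


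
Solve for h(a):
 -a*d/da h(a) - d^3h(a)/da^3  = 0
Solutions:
 h(a) = C1 + Integral(C2*airyai(-a) + C3*airybi(-a), a)


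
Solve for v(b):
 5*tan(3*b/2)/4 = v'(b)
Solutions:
 v(b) = C1 - 5*log(cos(3*b/2))/6


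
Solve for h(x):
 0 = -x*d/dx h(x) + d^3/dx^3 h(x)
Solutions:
 h(x) = C1 + Integral(C2*airyai(x) + C3*airybi(x), x)


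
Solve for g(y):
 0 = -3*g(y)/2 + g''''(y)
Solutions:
 g(y) = C1*exp(-2^(3/4)*3^(1/4)*y/2) + C2*exp(2^(3/4)*3^(1/4)*y/2) + C3*sin(2^(3/4)*3^(1/4)*y/2) + C4*cos(2^(3/4)*3^(1/4)*y/2)


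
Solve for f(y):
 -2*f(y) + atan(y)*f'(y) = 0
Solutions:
 f(y) = C1*exp(2*Integral(1/atan(y), y))


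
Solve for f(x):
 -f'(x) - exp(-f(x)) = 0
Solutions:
 f(x) = log(C1 - x)


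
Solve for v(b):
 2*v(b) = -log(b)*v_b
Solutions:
 v(b) = C1*exp(-2*li(b))


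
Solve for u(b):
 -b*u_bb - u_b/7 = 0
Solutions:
 u(b) = C1 + C2*b^(6/7)


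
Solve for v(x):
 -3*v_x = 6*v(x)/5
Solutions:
 v(x) = C1*exp(-2*x/5)


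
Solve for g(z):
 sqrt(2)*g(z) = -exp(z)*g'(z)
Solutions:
 g(z) = C1*exp(sqrt(2)*exp(-z))


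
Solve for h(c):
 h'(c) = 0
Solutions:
 h(c) = C1


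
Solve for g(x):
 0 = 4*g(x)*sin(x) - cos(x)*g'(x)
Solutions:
 g(x) = C1/cos(x)^4


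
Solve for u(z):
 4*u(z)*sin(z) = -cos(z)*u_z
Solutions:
 u(z) = C1*cos(z)^4


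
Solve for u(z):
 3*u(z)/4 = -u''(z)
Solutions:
 u(z) = C1*sin(sqrt(3)*z/2) + C2*cos(sqrt(3)*z/2)


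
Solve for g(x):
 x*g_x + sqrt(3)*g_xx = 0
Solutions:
 g(x) = C1 + C2*erf(sqrt(2)*3^(3/4)*x/6)


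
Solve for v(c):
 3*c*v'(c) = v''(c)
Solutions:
 v(c) = C1 + C2*erfi(sqrt(6)*c/2)


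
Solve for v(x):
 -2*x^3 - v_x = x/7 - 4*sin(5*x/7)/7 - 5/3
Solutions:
 v(x) = C1 - x^4/2 - x^2/14 + 5*x/3 - 4*cos(5*x/7)/5


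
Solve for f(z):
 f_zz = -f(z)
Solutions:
 f(z) = C1*sin(z) + C2*cos(z)


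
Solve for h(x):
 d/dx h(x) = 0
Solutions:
 h(x) = C1


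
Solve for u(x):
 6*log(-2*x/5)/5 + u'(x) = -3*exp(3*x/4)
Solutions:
 u(x) = C1 - 6*x*log(-x)/5 + 6*x*(-log(2) + 1 + log(5))/5 - 4*exp(3*x/4)


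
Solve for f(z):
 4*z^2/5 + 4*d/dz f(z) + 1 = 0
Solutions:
 f(z) = C1 - z^3/15 - z/4


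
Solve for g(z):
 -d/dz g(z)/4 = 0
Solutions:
 g(z) = C1


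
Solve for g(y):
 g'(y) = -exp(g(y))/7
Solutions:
 g(y) = log(1/(C1 + y)) + log(7)


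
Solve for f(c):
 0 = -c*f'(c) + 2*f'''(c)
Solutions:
 f(c) = C1 + Integral(C2*airyai(2^(2/3)*c/2) + C3*airybi(2^(2/3)*c/2), c)


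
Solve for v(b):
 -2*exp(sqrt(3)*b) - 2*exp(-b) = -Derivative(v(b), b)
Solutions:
 v(b) = C1 + 2*sqrt(3)*exp(sqrt(3)*b)/3 - 2*exp(-b)


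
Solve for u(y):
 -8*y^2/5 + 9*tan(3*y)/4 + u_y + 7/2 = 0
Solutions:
 u(y) = C1 + 8*y^3/15 - 7*y/2 + 3*log(cos(3*y))/4


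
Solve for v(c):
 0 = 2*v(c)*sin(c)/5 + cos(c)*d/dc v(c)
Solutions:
 v(c) = C1*cos(c)^(2/5)


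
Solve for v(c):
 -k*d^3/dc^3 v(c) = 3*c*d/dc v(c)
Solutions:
 v(c) = C1 + Integral(C2*airyai(3^(1/3)*c*(-1/k)^(1/3)) + C3*airybi(3^(1/3)*c*(-1/k)^(1/3)), c)


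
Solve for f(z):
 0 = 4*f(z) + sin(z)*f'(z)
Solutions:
 f(z) = C1*(cos(z)^2 + 2*cos(z) + 1)/(cos(z)^2 - 2*cos(z) + 1)


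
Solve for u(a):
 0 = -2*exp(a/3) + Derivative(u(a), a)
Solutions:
 u(a) = C1 + 6*exp(a/3)


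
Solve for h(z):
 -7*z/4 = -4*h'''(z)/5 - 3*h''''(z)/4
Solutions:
 h(z) = C1 + C2*z + C3*z^2 + C4*exp(-16*z/15) + 35*z^4/384 - 175*z^3/512


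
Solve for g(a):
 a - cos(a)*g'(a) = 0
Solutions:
 g(a) = C1 + Integral(a/cos(a), a)


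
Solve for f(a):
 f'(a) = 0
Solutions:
 f(a) = C1


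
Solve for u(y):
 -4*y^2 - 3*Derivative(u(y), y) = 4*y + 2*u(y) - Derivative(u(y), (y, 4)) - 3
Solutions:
 u(y) = -2*y^2 + 4*y + (C1/sqrt(exp(sqrt(5)*y)) + C2*sqrt(exp(sqrt(5)*y)))*exp(y/2) + (C3*sin(sqrt(7)*y/2) + C4*cos(sqrt(7)*y/2))*exp(-y/2) - 9/2


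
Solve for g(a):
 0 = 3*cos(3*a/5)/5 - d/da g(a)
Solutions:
 g(a) = C1 + sin(3*a/5)


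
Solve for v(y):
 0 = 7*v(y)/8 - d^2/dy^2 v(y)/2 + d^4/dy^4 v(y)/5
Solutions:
 v(y) = (C1*sin(70^(1/4)*y*sin(atan(3*sqrt(5)/5)/2)/2) + C2*cos(70^(1/4)*y*sin(atan(3*sqrt(5)/5)/2)/2))*exp(-70^(1/4)*y*cos(atan(3*sqrt(5)/5)/2)/2) + (C3*sin(70^(1/4)*y*sin(atan(3*sqrt(5)/5)/2)/2) + C4*cos(70^(1/4)*y*sin(atan(3*sqrt(5)/5)/2)/2))*exp(70^(1/4)*y*cos(atan(3*sqrt(5)/5)/2)/2)


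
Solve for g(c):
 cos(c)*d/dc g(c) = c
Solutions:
 g(c) = C1 + Integral(c/cos(c), c)


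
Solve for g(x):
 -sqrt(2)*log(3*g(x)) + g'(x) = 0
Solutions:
 -sqrt(2)*Integral(1/(log(_y) + log(3)), (_y, g(x)))/2 = C1 - x


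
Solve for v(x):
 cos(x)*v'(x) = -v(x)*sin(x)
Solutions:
 v(x) = C1*cos(x)


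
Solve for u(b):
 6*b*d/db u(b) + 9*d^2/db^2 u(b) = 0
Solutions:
 u(b) = C1 + C2*erf(sqrt(3)*b/3)


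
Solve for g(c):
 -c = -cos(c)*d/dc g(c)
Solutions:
 g(c) = C1 + Integral(c/cos(c), c)


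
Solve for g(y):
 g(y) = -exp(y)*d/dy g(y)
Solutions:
 g(y) = C1*exp(exp(-y))


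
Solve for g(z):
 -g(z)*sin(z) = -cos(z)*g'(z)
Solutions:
 g(z) = C1/cos(z)


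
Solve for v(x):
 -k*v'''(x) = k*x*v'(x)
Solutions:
 v(x) = C1 + Integral(C2*airyai(-x) + C3*airybi(-x), x)


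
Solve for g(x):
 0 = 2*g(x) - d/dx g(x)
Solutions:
 g(x) = C1*exp(2*x)


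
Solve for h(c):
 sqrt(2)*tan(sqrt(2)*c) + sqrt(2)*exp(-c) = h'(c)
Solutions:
 h(c) = C1 + log(tan(sqrt(2)*c)^2 + 1)/2 - sqrt(2)*exp(-c)


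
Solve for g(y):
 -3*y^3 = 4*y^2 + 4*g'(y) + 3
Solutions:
 g(y) = C1 - 3*y^4/16 - y^3/3 - 3*y/4


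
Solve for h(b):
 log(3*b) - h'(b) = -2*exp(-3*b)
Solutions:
 h(b) = C1 + b*log(b) + b*(-1 + log(3)) - 2*exp(-3*b)/3


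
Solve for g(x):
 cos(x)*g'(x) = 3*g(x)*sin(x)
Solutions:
 g(x) = C1/cos(x)^3


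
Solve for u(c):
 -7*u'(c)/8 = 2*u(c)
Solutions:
 u(c) = C1*exp(-16*c/7)


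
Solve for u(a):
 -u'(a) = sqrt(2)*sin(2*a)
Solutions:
 u(a) = C1 + sqrt(2)*cos(2*a)/2


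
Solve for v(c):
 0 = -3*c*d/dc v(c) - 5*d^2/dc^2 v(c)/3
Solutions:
 v(c) = C1 + C2*erf(3*sqrt(10)*c/10)


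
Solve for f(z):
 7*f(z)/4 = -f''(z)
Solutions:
 f(z) = C1*sin(sqrt(7)*z/2) + C2*cos(sqrt(7)*z/2)


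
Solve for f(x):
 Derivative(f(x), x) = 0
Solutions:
 f(x) = C1


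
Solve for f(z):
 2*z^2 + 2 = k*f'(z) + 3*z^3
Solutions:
 f(z) = C1 - 3*z^4/(4*k) + 2*z^3/(3*k) + 2*z/k


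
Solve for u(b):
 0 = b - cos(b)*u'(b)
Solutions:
 u(b) = C1 + Integral(b/cos(b), b)


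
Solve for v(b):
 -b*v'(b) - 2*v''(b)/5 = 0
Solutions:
 v(b) = C1 + C2*erf(sqrt(5)*b/2)


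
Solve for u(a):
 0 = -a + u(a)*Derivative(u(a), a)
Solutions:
 u(a) = -sqrt(C1 + a^2)
 u(a) = sqrt(C1 + a^2)


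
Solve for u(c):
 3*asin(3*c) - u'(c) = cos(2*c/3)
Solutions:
 u(c) = C1 + 3*c*asin(3*c) + sqrt(1 - 9*c^2) - 3*sin(2*c/3)/2


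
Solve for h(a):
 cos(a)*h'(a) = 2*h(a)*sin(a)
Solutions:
 h(a) = C1/cos(a)^2


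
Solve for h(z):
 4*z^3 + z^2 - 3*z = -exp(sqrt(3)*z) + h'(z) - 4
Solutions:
 h(z) = C1 + z^4 + z^3/3 - 3*z^2/2 + 4*z + sqrt(3)*exp(sqrt(3)*z)/3


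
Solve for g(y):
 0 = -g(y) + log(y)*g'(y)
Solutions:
 g(y) = C1*exp(li(y))


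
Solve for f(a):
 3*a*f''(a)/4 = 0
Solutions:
 f(a) = C1 + C2*a


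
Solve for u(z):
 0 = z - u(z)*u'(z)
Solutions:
 u(z) = -sqrt(C1 + z^2)
 u(z) = sqrt(C1 + z^2)


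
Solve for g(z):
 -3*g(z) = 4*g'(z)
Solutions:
 g(z) = C1*exp(-3*z/4)


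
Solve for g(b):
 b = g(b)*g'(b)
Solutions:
 g(b) = -sqrt(C1 + b^2)
 g(b) = sqrt(C1 + b^2)


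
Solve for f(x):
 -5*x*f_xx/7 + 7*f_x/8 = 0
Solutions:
 f(x) = C1 + C2*x^(89/40)


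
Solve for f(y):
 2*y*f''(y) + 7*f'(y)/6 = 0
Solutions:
 f(y) = C1 + C2*y^(5/12)


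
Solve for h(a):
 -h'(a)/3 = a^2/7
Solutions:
 h(a) = C1 - a^3/7


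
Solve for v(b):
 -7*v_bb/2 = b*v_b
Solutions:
 v(b) = C1 + C2*erf(sqrt(7)*b/7)


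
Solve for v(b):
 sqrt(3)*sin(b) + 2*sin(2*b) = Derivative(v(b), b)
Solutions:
 v(b) = C1 + 2*sin(b)^2 - sqrt(3)*cos(b)


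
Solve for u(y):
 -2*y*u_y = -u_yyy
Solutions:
 u(y) = C1 + Integral(C2*airyai(2^(1/3)*y) + C3*airybi(2^(1/3)*y), y)


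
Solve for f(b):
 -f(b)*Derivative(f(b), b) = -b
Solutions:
 f(b) = -sqrt(C1 + b^2)
 f(b) = sqrt(C1 + b^2)


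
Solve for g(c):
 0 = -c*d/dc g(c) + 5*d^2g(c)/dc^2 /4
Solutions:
 g(c) = C1 + C2*erfi(sqrt(10)*c/5)


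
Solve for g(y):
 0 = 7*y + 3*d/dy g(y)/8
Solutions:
 g(y) = C1 - 28*y^2/3


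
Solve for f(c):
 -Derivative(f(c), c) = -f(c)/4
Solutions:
 f(c) = C1*exp(c/4)


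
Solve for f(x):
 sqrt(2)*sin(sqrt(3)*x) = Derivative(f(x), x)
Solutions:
 f(x) = C1 - sqrt(6)*cos(sqrt(3)*x)/3


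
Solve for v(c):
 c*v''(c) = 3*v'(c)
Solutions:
 v(c) = C1 + C2*c^4


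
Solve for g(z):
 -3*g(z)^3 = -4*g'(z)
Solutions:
 g(z) = -sqrt(2)*sqrt(-1/(C1 + 3*z))
 g(z) = sqrt(2)*sqrt(-1/(C1 + 3*z))


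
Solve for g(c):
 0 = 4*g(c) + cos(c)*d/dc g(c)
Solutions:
 g(c) = C1*(sin(c)^2 - 2*sin(c) + 1)/(sin(c)^2 + 2*sin(c) + 1)


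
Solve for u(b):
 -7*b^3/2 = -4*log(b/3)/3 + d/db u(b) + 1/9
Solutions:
 u(b) = C1 - 7*b^4/8 + 4*b*log(b)/3 - 4*b*log(3)/3 - 13*b/9


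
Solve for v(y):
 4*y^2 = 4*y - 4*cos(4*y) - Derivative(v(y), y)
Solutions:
 v(y) = C1 - 4*y^3/3 + 2*y^2 - sin(4*y)


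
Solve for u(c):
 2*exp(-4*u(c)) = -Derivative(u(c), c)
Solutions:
 u(c) = log(-I*(C1 - 8*c)^(1/4))
 u(c) = log(I*(C1 - 8*c)^(1/4))
 u(c) = log(-(C1 - 8*c)^(1/4))
 u(c) = log(C1 - 8*c)/4


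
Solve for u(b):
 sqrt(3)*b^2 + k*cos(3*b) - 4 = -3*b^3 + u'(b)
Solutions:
 u(b) = C1 + 3*b^4/4 + sqrt(3)*b^3/3 - 4*b + k*sin(3*b)/3


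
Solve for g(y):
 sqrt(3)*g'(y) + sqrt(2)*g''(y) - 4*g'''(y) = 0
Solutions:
 g(y) = C1 + C2*exp(sqrt(2)*y*(1 - sqrt(1 + 8*sqrt(3)))/8) + C3*exp(sqrt(2)*y*(1 + sqrt(1 + 8*sqrt(3)))/8)


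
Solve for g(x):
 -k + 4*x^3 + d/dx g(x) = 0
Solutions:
 g(x) = C1 + k*x - x^4


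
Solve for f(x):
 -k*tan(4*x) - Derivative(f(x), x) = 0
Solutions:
 f(x) = C1 + k*log(cos(4*x))/4


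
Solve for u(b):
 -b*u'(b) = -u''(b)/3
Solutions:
 u(b) = C1 + C2*erfi(sqrt(6)*b/2)


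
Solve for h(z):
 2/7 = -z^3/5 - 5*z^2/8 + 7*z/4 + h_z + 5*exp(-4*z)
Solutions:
 h(z) = C1 + z^4/20 + 5*z^3/24 - 7*z^2/8 + 2*z/7 + 5*exp(-4*z)/4


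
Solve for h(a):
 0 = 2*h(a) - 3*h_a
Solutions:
 h(a) = C1*exp(2*a/3)


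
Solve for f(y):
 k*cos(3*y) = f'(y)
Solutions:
 f(y) = C1 + k*sin(3*y)/3


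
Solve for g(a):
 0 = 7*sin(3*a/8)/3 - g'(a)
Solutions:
 g(a) = C1 - 56*cos(3*a/8)/9


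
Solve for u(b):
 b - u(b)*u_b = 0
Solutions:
 u(b) = -sqrt(C1 + b^2)
 u(b) = sqrt(C1 + b^2)


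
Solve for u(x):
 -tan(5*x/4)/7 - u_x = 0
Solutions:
 u(x) = C1 + 4*log(cos(5*x/4))/35


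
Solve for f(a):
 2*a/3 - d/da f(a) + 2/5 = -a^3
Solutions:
 f(a) = C1 + a^4/4 + a^2/3 + 2*a/5


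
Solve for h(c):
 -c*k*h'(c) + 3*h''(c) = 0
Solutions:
 h(c) = Piecewise((-sqrt(6)*sqrt(pi)*C1*erf(sqrt(6)*c*sqrt(-k)/6)/(2*sqrt(-k)) - C2, (k > 0) | (k < 0)), (-C1*c - C2, True))


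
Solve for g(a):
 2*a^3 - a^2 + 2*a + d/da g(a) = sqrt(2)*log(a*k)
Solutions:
 g(a) = C1 - a^4/2 + a^3/3 - a^2 + sqrt(2)*a*log(a*k) - sqrt(2)*a


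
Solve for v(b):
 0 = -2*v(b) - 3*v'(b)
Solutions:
 v(b) = C1*exp(-2*b/3)


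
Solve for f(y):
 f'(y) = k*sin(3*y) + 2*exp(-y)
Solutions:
 f(y) = C1 - k*cos(3*y)/3 - 2*exp(-y)


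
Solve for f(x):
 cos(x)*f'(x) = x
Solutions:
 f(x) = C1 + Integral(x/cos(x), x)


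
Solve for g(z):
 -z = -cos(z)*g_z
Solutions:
 g(z) = C1 + Integral(z/cos(z), z)


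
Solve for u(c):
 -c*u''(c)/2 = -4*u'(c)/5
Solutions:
 u(c) = C1 + C2*c^(13/5)


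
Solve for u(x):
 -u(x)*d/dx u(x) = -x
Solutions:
 u(x) = -sqrt(C1 + x^2)
 u(x) = sqrt(C1 + x^2)


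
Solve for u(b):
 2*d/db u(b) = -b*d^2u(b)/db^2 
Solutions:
 u(b) = C1 + C2/b


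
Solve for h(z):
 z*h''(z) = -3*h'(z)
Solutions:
 h(z) = C1 + C2/z^2


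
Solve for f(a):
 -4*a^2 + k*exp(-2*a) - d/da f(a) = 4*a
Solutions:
 f(a) = C1 - 4*a^3/3 - 2*a^2 - k*exp(-2*a)/2


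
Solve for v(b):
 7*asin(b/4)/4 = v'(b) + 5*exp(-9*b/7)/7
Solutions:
 v(b) = C1 + 7*b*asin(b/4)/4 + 7*sqrt(16 - b^2)/4 + 5*exp(-9*b/7)/9


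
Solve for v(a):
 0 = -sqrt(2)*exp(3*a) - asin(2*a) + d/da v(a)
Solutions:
 v(a) = C1 + a*asin(2*a) + sqrt(1 - 4*a^2)/2 + sqrt(2)*exp(3*a)/3


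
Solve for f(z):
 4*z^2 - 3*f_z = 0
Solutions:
 f(z) = C1 + 4*z^3/9


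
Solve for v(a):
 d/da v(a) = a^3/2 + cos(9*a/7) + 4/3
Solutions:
 v(a) = C1 + a^4/8 + 4*a/3 + 7*sin(9*a/7)/9


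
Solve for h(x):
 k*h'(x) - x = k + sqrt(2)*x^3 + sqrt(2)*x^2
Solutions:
 h(x) = C1 + x + sqrt(2)*x^4/(4*k) + sqrt(2)*x^3/(3*k) + x^2/(2*k)


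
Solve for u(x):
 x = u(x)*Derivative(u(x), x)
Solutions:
 u(x) = -sqrt(C1 + x^2)
 u(x) = sqrt(C1 + x^2)


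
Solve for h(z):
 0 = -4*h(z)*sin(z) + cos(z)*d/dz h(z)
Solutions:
 h(z) = C1/cos(z)^4


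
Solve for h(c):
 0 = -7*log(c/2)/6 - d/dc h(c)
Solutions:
 h(c) = C1 - 7*c*log(c)/6 + 7*c*log(2)/6 + 7*c/6


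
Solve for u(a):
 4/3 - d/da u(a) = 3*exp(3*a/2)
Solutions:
 u(a) = C1 + 4*a/3 - 2*exp(3*a/2)


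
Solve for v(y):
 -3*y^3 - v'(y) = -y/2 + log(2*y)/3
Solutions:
 v(y) = C1 - 3*y^4/4 + y^2/4 - y*log(y)/3 - y*log(2)/3 + y/3


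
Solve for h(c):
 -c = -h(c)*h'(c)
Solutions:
 h(c) = -sqrt(C1 + c^2)
 h(c) = sqrt(C1 + c^2)


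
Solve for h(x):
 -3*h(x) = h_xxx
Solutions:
 h(x) = C3*exp(-3^(1/3)*x) + (C1*sin(3^(5/6)*x/2) + C2*cos(3^(5/6)*x/2))*exp(3^(1/3)*x/2)


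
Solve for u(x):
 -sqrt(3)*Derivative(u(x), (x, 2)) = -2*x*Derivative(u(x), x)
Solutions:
 u(x) = C1 + C2*erfi(3^(3/4)*x/3)


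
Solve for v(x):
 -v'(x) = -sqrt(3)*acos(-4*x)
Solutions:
 v(x) = C1 + sqrt(3)*(x*acos(-4*x) + sqrt(1 - 16*x^2)/4)


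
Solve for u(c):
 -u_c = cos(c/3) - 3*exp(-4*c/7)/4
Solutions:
 u(c) = C1 - 3*sin(c/3) - 21*exp(-4*c/7)/16


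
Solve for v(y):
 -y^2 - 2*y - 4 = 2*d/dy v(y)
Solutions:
 v(y) = C1 - y^3/6 - y^2/2 - 2*y


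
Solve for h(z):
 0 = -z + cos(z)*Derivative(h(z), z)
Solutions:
 h(z) = C1 + Integral(z/cos(z), z)


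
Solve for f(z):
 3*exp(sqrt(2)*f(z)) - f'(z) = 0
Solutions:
 f(z) = sqrt(2)*(2*log(-1/(C1 + 3*z)) - log(2))/4


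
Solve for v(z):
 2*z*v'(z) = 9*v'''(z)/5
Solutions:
 v(z) = C1 + Integral(C2*airyai(30^(1/3)*z/3) + C3*airybi(30^(1/3)*z/3), z)


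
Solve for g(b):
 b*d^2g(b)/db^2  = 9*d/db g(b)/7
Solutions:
 g(b) = C1 + C2*b^(16/7)


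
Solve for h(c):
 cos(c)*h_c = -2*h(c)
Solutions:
 h(c) = C1*(sin(c) - 1)/(sin(c) + 1)


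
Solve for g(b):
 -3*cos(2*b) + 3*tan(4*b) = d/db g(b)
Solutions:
 g(b) = C1 - 3*log(cos(4*b))/4 - 3*sin(2*b)/2


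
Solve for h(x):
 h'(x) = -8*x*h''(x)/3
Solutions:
 h(x) = C1 + C2*x^(5/8)


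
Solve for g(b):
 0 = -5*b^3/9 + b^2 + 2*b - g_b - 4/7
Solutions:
 g(b) = C1 - 5*b^4/36 + b^3/3 + b^2 - 4*b/7


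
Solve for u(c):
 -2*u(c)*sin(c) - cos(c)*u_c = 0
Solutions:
 u(c) = C1*cos(c)^2


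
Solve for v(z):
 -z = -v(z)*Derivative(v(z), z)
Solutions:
 v(z) = -sqrt(C1 + z^2)
 v(z) = sqrt(C1 + z^2)


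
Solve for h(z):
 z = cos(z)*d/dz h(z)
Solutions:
 h(z) = C1 + Integral(z/cos(z), z)


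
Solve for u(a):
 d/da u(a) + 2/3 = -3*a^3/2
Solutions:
 u(a) = C1 - 3*a^4/8 - 2*a/3


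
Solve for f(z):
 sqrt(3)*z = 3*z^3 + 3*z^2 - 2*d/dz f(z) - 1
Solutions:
 f(z) = C1 + 3*z^4/8 + z^3/2 - sqrt(3)*z^2/4 - z/2


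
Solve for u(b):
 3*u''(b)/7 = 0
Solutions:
 u(b) = C1 + C2*b


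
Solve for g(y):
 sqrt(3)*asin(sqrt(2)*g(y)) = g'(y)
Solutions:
 Integral(1/asin(sqrt(2)*_y), (_y, g(y))) = C1 + sqrt(3)*y


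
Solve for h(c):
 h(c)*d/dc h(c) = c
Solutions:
 h(c) = -sqrt(C1 + c^2)
 h(c) = sqrt(C1 + c^2)


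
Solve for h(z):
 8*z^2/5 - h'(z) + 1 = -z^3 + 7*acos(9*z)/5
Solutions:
 h(z) = C1 + z^4/4 + 8*z^3/15 - 7*z*acos(9*z)/5 + z + 7*sqrt(1 - 81*z^2)/45


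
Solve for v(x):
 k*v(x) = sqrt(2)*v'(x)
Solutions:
 v(x) = C1*exp(sqrt(2)*k*x/2)


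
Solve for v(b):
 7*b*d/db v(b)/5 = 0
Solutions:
 v(b) = C1


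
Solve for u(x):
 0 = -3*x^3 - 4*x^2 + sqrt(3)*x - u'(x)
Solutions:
 u(x) = C1 - 3*x^4/4 - 4*x^3/3 + sqrt(3)*x^2/2


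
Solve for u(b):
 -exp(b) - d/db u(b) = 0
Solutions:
 u(b) = C1 - exp(b)


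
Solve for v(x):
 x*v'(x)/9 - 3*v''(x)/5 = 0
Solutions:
 v(x) = C1 + C2*erfi(sqrt(30)*x/18)


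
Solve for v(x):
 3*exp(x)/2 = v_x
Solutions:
 v(x) = C1 + 3*exp(x)/2


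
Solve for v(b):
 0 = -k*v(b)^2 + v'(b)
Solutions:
 v(b) = -1/(C1 + b*k)


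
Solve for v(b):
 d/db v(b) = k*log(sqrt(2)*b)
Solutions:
 v(b) = C1 + b*k*log(b) - b*k + b*k*log(2)/2


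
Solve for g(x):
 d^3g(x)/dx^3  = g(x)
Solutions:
 g(x) = C3*exp(x) + (C1*sin(sqrt(3)*x/2) + C2*cos(sqrt(3)*x/2))*exp(-x/2)


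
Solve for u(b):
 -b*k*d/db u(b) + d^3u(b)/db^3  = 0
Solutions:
 u(b) = C1 + Integral(C2*airyai(b*k^(1/3)) + C3*airybi(b*k^(1/3)), b)


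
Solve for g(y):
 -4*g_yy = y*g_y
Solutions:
 g(y) = C1 + C2*erf(sqrt(2)*y/4)


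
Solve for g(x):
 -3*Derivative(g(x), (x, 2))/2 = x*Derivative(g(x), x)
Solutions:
 g(x) = C1 + C2*erf(sqrt(3)*x/3)


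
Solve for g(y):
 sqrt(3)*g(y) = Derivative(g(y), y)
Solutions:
 g(y) = C1*exp(sqrt(3)*y)


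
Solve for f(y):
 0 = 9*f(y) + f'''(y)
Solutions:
 f(y) = C3*exp(-3^(2/3)*y) + (C1*sin(3*3^(1/6)*y/2) + C2*cos(3*3^(1/6)*y/2))*exp(3^(2/3)*y/2)


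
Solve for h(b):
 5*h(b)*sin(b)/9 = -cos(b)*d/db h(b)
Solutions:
 h(b) = C1*cos(b)^(5/9)


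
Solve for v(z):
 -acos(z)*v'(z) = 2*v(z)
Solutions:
 v(z) = C1*exp(-2*Integral(1/acos(z), z))


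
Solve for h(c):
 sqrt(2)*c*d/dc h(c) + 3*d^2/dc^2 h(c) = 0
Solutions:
 h(c) = C1 + C2*erf(2^(3/4)*sqrt(3)*c/6)


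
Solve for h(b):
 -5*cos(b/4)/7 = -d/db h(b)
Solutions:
 h(b) = C1 + 20*sin(b/4)/7


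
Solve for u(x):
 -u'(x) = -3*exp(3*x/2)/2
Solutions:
 u(x) = C1 + exp(3*x/2)


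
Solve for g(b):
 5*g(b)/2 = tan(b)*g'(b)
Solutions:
 g(b) = C1*sin(b)^(5/2)


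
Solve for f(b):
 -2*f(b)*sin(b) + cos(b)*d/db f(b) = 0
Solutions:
 f(b) = C1/cos(b)^2


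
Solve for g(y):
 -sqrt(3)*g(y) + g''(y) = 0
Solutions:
 g(y) = C1*exp(-3^(1/4)*y) + C2*exp(3^(1/4)*y)


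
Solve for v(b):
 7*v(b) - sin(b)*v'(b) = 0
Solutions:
 v(b) = C1*sqrt(cos(b) - 1)*(cos(b)^3 - 3*cos(b)^2 + 3*cos(b) - 1)/(sqrt(cos(b) + 1)*(cos(b)^3 + 3*cos(b)^2 + 3*cos(b) + 1))


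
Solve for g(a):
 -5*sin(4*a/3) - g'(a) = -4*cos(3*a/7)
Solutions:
 g(a) = C1 + 28*sin(3*a/7)/3 + 15*cos(4*a/3)/4


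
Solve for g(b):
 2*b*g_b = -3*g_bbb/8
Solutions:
 g(b) = C1 + Integral(C2*airyai(-2*2^(1/3)*3^(2/3)*b/3) + C3*airybi(-2*2^(1/3)*3^(2/3)*b/3), b)


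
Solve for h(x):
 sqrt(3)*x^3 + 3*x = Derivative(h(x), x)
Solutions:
 h(x) = C1 + sqrt(3)*x^4/4 + 3*x^2/2


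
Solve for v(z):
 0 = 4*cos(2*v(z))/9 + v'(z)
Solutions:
 4*z/9 - log(sin(2*v(z)) - 1)/4 + log(sin(2*v(z)) + 1)/4 = C1


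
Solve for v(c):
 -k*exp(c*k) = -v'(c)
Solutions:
 v(c) = C1 + exp(c*k)


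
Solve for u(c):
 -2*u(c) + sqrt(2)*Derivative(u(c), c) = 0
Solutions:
 u(c) = C1*exp(sqrt(2)*c)


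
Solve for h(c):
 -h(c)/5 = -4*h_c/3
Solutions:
 h(c) = C1*exp(3*c/20)
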